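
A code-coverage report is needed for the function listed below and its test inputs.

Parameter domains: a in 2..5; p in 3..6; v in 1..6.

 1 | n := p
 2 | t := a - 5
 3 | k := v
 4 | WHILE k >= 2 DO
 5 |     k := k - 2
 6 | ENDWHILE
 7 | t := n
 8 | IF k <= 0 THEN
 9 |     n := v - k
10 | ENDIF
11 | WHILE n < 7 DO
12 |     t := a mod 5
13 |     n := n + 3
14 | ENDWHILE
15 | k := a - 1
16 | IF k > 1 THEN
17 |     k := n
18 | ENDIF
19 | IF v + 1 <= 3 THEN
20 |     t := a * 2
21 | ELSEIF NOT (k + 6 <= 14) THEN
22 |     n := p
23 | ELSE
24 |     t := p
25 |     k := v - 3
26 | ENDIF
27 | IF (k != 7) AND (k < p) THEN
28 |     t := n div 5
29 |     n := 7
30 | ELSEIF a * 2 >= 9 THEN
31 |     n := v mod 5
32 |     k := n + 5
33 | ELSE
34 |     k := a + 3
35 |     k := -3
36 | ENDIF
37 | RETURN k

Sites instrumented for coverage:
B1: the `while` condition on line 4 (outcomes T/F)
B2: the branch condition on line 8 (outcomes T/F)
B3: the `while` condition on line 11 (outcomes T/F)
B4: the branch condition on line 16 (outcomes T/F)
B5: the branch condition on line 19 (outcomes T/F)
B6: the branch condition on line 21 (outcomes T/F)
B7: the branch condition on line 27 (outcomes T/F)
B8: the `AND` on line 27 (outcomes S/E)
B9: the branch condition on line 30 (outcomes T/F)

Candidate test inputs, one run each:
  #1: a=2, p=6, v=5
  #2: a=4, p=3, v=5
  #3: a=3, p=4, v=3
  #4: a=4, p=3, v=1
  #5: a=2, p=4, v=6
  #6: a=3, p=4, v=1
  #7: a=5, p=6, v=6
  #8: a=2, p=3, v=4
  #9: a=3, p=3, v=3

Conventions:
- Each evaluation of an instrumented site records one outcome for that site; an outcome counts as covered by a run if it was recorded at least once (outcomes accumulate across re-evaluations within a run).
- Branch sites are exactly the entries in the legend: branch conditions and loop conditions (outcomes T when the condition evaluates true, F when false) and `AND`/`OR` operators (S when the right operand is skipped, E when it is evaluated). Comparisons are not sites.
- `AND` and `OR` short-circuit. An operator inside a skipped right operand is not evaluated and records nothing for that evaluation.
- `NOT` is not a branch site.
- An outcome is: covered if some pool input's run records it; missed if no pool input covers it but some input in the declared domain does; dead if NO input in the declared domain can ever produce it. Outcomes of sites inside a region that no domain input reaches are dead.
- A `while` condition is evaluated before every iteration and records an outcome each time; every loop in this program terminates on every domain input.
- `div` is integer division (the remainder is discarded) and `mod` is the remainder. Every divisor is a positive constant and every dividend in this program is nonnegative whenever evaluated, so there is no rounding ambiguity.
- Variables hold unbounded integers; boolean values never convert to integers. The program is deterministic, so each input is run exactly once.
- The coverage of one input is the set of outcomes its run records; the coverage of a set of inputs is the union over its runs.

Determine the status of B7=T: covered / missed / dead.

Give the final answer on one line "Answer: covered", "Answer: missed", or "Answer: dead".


B7=T is recorded by pool input(s) 1, 3, 5, 8 -> covered
Answer: covered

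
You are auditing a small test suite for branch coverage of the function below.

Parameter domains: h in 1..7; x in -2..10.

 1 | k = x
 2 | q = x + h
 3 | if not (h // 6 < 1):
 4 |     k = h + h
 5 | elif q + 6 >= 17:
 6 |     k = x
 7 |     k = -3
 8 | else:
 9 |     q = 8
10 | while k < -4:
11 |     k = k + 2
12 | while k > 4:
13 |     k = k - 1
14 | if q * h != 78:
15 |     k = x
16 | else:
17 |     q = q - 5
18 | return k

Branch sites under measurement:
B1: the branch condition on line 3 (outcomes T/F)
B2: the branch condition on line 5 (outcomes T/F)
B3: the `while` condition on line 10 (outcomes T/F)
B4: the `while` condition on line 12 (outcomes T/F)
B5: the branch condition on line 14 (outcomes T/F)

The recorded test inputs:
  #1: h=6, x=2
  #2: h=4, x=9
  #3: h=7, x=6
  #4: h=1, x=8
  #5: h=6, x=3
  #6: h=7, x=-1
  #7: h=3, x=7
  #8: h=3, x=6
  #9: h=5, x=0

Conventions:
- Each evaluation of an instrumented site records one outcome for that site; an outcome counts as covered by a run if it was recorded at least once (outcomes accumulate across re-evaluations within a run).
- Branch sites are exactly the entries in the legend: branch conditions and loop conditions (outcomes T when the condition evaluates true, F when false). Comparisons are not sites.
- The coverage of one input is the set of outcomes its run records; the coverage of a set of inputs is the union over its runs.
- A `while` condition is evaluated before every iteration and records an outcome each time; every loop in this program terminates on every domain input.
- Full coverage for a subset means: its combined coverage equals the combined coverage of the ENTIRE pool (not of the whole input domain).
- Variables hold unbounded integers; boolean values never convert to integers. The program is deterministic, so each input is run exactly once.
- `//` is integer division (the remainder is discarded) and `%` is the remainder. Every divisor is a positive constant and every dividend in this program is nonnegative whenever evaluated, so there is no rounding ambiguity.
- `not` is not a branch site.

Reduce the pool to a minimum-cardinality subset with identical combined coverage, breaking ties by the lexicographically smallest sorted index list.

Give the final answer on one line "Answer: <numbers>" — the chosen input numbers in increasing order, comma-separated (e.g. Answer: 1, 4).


input #1, h=6, x=2: outcomes B1=T, B3=F, B4=T, B4=F, B5=T
input #2, h=4, x=9: outcomes B1=F, B2=T, B3=F, B4=F, B5=T
input #3, h=7, x=6: outcomes B1=T, B3=F, B4=T, B4=F, B5=T
input #4, h=1, x=8: outcomes B1=F, B2=F, B3=F, B4=T, B4=F, B5=T
input #5, h=6, x=3: outcomes B1=T, B3=F, B4=T, B4=F, B5=T
input #6, h=7, x=-1: outcomes B1=T, B3=F, B4=T, B4=F, B5=T
input #7, h=3, x=7: outcomes B1=F, B2=F, B3=F, B4=T, B4=F, B5=T
input #8, h=3, x=6: outcomes B1=F, B2=F, B3=F, B4=T, B4=F, B5=T
input #9, h=5, x=0: outcomes B1=F, B2=F, B3=F, B4=F, B5=T
union over all inputs: B1=T, B1=F, B2=T, B2=F, B3=F, B4=T, B4=F, B5=T (8 outcomes)
no size-1 subset reaches all 8 outcomes (best union: 6/8)
no size-2 subset reaches all 8 outcomes (best union: 7/8)
at size 3, {1, 2, 4} reaches all 8 outcomes; every lexicographically earlier size-3 subset fails
Answer: 1, 2, 4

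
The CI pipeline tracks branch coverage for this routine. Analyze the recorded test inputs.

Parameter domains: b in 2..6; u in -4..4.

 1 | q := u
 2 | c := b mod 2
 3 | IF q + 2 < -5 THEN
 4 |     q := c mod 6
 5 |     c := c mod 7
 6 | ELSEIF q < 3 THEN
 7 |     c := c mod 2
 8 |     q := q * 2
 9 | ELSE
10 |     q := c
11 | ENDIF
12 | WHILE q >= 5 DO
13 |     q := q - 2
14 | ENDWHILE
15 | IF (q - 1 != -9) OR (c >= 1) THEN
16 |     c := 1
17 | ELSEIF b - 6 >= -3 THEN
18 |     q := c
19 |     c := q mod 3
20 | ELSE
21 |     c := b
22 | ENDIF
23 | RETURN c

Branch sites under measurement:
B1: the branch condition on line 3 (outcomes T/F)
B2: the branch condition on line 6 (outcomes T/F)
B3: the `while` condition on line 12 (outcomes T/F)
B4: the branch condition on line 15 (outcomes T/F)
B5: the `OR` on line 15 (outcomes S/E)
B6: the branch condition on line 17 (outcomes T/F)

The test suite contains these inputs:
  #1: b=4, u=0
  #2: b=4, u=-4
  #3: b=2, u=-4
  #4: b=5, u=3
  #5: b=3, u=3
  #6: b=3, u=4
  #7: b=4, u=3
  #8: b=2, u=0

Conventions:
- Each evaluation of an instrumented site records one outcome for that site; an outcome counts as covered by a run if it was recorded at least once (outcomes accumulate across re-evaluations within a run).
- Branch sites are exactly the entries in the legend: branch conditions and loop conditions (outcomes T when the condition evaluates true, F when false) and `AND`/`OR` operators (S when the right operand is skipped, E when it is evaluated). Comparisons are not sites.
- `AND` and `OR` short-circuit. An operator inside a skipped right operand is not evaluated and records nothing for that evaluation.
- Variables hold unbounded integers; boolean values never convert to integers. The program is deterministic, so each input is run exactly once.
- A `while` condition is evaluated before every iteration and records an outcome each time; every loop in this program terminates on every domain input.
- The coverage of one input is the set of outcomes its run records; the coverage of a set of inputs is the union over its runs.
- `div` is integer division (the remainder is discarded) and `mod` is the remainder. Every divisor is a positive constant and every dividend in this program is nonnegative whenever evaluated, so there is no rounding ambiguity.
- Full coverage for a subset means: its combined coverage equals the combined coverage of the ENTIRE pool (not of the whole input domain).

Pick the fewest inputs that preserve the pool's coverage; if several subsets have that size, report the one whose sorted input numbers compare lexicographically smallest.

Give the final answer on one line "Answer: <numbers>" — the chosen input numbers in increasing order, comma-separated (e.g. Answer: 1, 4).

input #1, b=4, u=0: events B1->F, B2->T, B3->F, B5->S, B4->T; outcomes B1=F, B2=T, B3=F, B4=T, B5=S
input #2, b=4, u=-4: events B1->F, B2->T, B3->F, B5->E, B4->F, B6->T; outcomes B1=F, B2=T, B3=F, B4=F, B5=E, B6=T
input #3, b=2, u=-4: events B1->F, B2->T, B3->F, B5->E, B4->F, B6->F; outcomes B1=F, B2=T, B3=F, B4=F, B5=E, B6=F
input #4, b=5, u=3: events B1->F, B2->F, B3->F, B5->S, B4->T; outcomes B1=F, B2=F, B3=F, B4=T, B5=S
input #5, b=3, u=3: events B1->F, B2->F, B3->F, B5->S, B4->T; outcomes B1=F, B2=F, B3=F, B4=T, B5=S
input #6, b=3, u=4: events B1->F, B2->F, B3->F, B5->S, B4->T; outcomes B1=F, B2=F, B3=F, B4=T, B5=S
input #7, b=4, u=3: events B1->F, B2->F, B3->F, B5->S, B4->T; outcomes B1=F, B2=F, B3=F, B4=T, B5=S
input #8, b=2, u=0: events B1->F, B2->T, B3->F, B5->S, B4->T; outcomes B1=F, B2=T, B3=F, B4=T, B5=S
pool-wide coverage (10 outcomes): B1=F, B2=T, B2=F, B3=F, B4=T, B4=F, B5=S, B5=E, B6=T, B6=F
every size-1 subset falls short of the 10 outcomes (best: 6/10)
every size-2 subset falls short of the 10 outcomes (best: 9/10)
inputs {2, 3, 4} (size 3) cover everything; no size-3 subset with a lexicographically smaller index list covers all 10

Answer: 2, 3, 4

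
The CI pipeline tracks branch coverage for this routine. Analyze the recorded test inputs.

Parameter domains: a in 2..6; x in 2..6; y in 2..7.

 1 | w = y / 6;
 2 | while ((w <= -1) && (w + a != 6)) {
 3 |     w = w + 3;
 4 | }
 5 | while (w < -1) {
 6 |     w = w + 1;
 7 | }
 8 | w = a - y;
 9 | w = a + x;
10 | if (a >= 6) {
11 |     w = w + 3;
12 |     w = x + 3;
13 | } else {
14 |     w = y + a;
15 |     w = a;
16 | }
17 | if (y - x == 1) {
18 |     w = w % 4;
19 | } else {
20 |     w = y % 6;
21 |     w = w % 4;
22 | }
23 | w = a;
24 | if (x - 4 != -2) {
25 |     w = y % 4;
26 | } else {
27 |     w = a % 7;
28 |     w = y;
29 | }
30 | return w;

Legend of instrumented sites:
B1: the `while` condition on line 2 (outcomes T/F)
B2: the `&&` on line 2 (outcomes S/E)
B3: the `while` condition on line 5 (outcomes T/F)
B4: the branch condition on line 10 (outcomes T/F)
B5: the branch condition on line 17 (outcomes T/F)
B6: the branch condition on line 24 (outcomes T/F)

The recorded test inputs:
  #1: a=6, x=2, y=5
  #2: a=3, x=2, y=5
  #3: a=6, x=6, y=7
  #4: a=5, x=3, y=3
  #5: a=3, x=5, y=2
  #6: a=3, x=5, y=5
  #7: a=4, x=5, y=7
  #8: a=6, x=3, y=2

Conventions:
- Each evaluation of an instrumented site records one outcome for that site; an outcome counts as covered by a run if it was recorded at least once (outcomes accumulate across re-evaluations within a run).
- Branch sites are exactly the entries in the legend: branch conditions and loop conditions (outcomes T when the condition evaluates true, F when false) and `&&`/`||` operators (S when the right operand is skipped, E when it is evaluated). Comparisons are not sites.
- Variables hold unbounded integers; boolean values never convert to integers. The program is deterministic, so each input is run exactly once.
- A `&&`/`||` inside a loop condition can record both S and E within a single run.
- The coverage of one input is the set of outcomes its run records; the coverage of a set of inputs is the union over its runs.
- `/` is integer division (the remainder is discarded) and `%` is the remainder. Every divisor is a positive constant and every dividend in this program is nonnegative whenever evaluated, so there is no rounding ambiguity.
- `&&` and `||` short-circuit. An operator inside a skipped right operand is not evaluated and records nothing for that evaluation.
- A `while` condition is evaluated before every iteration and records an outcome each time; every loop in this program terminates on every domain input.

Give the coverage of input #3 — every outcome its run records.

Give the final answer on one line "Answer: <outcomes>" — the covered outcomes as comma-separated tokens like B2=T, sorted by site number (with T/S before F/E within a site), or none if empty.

Running input #3 (a=6, x=6, y=7), event by event:
  B2->S, B1->F, B3->F, B4->T, B5->T, B6->T
distinct outcomes covered: B1=F, B2=S, B3=F, B4=T, B5=T, B6=T

Answer: B1=F, B2=S, B3=F, B4=T, B5=T, B6=T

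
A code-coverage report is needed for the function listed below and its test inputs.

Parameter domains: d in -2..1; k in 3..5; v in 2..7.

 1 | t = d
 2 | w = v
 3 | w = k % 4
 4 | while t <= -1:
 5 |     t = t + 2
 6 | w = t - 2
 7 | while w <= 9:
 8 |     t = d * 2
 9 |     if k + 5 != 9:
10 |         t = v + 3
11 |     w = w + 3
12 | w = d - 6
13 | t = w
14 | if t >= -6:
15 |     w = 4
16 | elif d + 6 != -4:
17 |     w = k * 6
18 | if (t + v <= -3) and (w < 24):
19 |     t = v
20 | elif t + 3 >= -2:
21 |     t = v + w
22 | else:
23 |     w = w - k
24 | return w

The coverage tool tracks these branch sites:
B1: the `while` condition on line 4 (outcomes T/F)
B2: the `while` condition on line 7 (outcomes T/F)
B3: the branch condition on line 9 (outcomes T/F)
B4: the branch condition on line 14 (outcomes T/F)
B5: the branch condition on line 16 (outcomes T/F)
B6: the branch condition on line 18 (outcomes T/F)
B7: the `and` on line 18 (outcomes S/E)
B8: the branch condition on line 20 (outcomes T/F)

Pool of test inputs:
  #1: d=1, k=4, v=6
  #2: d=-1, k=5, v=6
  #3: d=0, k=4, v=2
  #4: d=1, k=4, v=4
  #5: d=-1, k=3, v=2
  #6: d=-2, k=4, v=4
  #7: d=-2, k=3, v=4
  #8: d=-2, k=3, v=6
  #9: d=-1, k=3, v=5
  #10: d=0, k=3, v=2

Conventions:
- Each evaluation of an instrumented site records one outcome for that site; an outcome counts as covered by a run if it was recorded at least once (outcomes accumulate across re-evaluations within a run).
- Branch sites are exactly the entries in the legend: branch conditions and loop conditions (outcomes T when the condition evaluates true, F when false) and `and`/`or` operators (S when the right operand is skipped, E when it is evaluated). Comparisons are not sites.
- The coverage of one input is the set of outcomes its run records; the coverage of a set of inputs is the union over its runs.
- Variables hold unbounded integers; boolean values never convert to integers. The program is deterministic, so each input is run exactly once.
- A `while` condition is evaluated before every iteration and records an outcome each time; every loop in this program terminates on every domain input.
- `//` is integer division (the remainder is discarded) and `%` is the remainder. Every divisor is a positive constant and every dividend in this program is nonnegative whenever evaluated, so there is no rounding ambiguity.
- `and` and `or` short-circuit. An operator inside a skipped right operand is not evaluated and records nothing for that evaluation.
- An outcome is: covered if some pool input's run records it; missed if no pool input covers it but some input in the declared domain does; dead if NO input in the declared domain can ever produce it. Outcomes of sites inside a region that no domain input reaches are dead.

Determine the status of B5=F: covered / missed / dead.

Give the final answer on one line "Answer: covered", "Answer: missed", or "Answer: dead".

no pool input records B5=F
checking all 72 inputs in the declared domain: B5=F is never recorded -> dead

Answer: dead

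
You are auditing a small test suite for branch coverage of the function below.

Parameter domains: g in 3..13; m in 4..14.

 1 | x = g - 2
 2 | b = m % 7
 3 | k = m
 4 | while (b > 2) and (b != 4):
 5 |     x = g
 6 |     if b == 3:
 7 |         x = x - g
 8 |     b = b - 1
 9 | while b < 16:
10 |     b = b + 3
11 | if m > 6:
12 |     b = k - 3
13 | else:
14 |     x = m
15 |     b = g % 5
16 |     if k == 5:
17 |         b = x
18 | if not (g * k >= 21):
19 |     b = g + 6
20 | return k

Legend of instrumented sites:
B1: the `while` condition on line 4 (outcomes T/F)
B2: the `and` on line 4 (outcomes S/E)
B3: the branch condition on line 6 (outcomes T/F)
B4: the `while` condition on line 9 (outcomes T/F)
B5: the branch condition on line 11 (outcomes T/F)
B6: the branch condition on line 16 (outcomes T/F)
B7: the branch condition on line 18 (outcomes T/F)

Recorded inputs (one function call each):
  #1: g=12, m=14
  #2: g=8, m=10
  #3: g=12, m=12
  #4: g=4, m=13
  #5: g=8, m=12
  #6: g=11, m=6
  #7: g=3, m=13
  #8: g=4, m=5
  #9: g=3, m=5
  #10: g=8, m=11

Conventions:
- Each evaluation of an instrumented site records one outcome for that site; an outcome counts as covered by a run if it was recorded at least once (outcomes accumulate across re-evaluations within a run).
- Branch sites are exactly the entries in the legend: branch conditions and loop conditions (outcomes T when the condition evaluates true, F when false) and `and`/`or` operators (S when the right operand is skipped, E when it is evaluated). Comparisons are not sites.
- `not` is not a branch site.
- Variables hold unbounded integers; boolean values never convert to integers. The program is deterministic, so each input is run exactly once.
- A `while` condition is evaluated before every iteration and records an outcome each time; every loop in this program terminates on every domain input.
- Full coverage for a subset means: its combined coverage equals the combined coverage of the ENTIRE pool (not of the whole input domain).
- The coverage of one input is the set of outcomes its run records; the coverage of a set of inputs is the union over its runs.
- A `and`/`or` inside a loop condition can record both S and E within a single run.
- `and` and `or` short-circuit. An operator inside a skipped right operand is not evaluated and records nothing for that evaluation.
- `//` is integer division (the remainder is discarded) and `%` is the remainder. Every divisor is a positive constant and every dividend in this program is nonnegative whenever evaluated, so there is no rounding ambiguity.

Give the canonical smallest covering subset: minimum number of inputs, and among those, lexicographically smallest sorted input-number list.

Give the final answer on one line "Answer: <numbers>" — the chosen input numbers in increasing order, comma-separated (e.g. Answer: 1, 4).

run #1 (g=12, m=14) records B1=F, B2=S, B4=T, B4=F, B5=T, B7=F
run #2 (g=8, m=10) records B1=T, B1=F, B2=S, B2=E, B3=T, B4=T, B4=F, B5=T, B7=F
run #3 (g=12, m=12) records B1=T, B1=F, B2=E, B3=F, B4=T, B4=F, B5=T, B7=F
run #4 (g=4, m=13) records B1=T, B1=F, B2=E, B3=F, B4=T, B4=F, B5=T, B7=F
run #5 (g=8, m=12) records B1=T, B1=F, B2=E, B3=F, B4=T, B4=F, B5=T, B7=F
run #6 (g=11, m=6) records B1=T, B1=F, B2=E, B3=F, B4=T, B4=F, B5=F, B6=F, B7=F
run #7 (g=3, m=13) records B1=T, B1=F, B2=E, B3=F, B4=T, B4=F, B5=T, B7=F
run #8 (g=4, m=5) records B1=T, B1=F, B2=E, B3=F, B4=T, B4=F, B5=F, B6=T, B7=T
run #9 (g=3, m=5) records B1=T, B1=F, B2=E, B3=F, B4=T, B4=F, B5=F, B6=T, B7=T
run #10 (g=8, m=11) records B1=F, B2=E, B4=T, B4=F, B5=T, B7=F
the full pool covers 14 outcomes: B1=T, B1=F, B2=S, B2=E, B3=T, B3=F, B4=T, B4=F, B5=T, B5=F, B6=T, B6=F, B7=T, B7=F
no size-1 subset reaches all 14 outcomes (best union: 9/14)
no size-2 subset reaches all 14 outcomes (best union: 13/14)
at size 3, {2, 6, 8} reaches all 14 outcomes; every lexicographically earlier size-3 subset fails

Answer: 2, 6, 8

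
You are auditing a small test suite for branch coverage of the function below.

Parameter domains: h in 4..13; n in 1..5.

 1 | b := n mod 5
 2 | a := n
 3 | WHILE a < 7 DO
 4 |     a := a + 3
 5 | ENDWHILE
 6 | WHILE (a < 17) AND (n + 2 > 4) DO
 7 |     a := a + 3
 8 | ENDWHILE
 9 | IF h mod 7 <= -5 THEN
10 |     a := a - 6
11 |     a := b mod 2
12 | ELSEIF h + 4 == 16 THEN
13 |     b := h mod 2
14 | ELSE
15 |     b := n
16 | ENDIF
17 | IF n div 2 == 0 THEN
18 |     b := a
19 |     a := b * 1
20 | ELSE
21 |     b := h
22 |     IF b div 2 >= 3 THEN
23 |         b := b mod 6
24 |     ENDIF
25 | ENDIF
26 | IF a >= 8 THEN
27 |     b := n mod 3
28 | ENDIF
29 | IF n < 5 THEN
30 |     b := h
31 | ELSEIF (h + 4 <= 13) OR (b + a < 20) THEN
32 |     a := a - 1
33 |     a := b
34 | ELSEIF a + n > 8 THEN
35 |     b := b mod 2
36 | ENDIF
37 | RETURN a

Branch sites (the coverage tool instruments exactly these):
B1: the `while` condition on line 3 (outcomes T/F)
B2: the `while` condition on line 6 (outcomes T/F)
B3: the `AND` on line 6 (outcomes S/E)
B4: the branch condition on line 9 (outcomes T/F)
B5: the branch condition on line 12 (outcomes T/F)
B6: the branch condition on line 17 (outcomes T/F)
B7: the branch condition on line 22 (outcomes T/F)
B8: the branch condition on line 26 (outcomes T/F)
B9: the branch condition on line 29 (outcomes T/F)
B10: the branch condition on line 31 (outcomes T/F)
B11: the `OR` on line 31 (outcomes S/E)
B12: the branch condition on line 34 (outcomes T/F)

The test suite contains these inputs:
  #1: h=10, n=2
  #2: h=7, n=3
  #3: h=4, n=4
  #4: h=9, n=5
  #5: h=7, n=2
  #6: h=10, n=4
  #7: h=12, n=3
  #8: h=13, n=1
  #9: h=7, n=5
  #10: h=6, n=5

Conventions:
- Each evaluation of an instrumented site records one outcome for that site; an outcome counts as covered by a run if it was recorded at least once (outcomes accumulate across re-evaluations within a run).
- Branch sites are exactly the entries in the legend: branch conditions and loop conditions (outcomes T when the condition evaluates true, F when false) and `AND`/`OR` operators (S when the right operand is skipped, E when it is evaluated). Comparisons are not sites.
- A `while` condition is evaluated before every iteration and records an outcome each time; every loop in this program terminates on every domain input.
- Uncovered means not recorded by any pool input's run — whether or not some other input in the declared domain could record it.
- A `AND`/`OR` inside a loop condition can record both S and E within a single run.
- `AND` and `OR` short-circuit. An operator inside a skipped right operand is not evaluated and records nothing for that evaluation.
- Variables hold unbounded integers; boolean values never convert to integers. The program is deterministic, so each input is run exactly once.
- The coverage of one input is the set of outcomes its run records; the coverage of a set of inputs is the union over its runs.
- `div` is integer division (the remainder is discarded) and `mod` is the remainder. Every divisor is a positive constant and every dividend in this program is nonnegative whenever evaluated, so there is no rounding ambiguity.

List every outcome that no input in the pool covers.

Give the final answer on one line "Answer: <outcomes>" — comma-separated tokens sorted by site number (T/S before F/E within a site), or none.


test 1 (h=10, n=2) fires B1->T, B1->T, B1->F, B3->E, B2->F, B4->F, B5->F, B6->F, B7->T, B8->T, B9->T; hits B1=T, B1=F, B2=F, B3=E, B4=F, B5=F, B6=F, B7=T, B8=T, B9=T
test 2 (h=7, n=3) fires B1->T, B1->T, B1->F, B3->E, B2->T, B3->E, B2->T, B3->E, B2->T, B3->S, B2->F, B4->F, B5->F, B6->F, ...; hits B1=T, B1=F, B2=T, B2=F, B3=S, B3=E, B4=F, B5=F, B6=F, B7=T, B8=T, B9=T
test 3 (h=4, n=4) fires B1->T, B1->F, B3->E, B2->T, B3->E, B2->T, B3->E, B2->T, B3->E, B2->T, B3->S, B2->F, B4->F, B5->F, ...; hits B1=T, B1=F, B2=T, B2=F, B3=S, B3=E, B4=F, B5=F, B6=F, B7=F, B8=T, B9=T
test 4 (h=9, n=5) fires B1->T, B1->F, B3->E, B2->T, B3->E, B2->T, B3->E, B2->T, B3->S, B2->F, B4->F, B5->F, B6->F, B7->T, ...; hits B1=T, B1=F, B2=T, B2=F, B3=S, B3=E, B4=F, B5=F, B6=F, B7=T, B8=T, B9=F, B10=T, B11=S
test 5 (h=7, n=2) fires B1->T, B1->T, B1->F, B3->E, B2->F, B4->F, B5->F, B6->F, B7->T, B8->T, B9->T; hits B1=T, B1=F, B2=F, B3=E, B4=F, B5=F, B6=F, B7=T, B8=T, B9=T
test 6 (h=10, n=4) fires B1->T, B1->F, B3->E, B2->T, B3->E, B2->T, B3->E, B2->T, B3->E, B2->T, B3->S, B2->F, B4->F, B5->F, ...; hits B1=T, B1=F, B2=T, B2=F, B3=S, B3=E, B4=F, B5=F, B6=F, B7=T, B8=T, B9=T
test 7 (h=12, n=3) fires B1->T, B1->T, B1->F, B3->E, B2->T, B3->E, B2->T, B3->E, B2->T, B3->S, B2->F, B4->F, B5->T, B6->F, ...; hits B1=T, B1=F, B2=T, B2=F, B3=S, B3=E, B4=F, B5=T, B6=F, B7=T, B8=T, B9=T
test 8 (h=13, n=1) fires B1->T, B1->T, B1->F, B3->E, B2->F, B4->F, B5->F, B6->T, B8->F, B9->T; hits B1=T, B1=F, B2=F, B3=E, B4=F, B5=F, B6=T, B8=F, B9=T
test 9 (h=7, n=5) fires B1->T, B1->F, B3->E, B2->T, B3->E, B2->T, B3->E, B2->T, B3->S, B2->F, B4->F, B5->F, B6->F, B7->T, ...; hits B1=T, B1=F, B2=T, B2=F, B3=S, B3=E, B4=F, B5=F, B6=F, B7=T, B8=T, B9=F, B10=T, B11=S
test 10 (h=6, n=5) fires B1->T, B1->F, B3->E, B2->T, B3->E, B2->T, B3->E, B2->T, B3->S, B2->F, B4->F, B5->F, B6->F, B7->T, ...; hits B1=T, B1=F, B2=T, B2=F, B3=S, B3=E, B4=F, B5=F, B6=F, B7=T, B8=T, B9=F, B10=T, B11=S
union over the pool: B1=T, B1=F, B2=T, B2=F, B3=S, B3=E, B4=F, B5=T, B5=F, B6=T, B6=F, B7=T, B7=F, B8=T, B8=F, B9=T, B9=F, B10=T, B11=S
uncovered (5 of 24): B4=T, B10=F, B11=E, B12=T, B12=F
Answer: B4=T, B10=F, B11=E, B12=T, B12=F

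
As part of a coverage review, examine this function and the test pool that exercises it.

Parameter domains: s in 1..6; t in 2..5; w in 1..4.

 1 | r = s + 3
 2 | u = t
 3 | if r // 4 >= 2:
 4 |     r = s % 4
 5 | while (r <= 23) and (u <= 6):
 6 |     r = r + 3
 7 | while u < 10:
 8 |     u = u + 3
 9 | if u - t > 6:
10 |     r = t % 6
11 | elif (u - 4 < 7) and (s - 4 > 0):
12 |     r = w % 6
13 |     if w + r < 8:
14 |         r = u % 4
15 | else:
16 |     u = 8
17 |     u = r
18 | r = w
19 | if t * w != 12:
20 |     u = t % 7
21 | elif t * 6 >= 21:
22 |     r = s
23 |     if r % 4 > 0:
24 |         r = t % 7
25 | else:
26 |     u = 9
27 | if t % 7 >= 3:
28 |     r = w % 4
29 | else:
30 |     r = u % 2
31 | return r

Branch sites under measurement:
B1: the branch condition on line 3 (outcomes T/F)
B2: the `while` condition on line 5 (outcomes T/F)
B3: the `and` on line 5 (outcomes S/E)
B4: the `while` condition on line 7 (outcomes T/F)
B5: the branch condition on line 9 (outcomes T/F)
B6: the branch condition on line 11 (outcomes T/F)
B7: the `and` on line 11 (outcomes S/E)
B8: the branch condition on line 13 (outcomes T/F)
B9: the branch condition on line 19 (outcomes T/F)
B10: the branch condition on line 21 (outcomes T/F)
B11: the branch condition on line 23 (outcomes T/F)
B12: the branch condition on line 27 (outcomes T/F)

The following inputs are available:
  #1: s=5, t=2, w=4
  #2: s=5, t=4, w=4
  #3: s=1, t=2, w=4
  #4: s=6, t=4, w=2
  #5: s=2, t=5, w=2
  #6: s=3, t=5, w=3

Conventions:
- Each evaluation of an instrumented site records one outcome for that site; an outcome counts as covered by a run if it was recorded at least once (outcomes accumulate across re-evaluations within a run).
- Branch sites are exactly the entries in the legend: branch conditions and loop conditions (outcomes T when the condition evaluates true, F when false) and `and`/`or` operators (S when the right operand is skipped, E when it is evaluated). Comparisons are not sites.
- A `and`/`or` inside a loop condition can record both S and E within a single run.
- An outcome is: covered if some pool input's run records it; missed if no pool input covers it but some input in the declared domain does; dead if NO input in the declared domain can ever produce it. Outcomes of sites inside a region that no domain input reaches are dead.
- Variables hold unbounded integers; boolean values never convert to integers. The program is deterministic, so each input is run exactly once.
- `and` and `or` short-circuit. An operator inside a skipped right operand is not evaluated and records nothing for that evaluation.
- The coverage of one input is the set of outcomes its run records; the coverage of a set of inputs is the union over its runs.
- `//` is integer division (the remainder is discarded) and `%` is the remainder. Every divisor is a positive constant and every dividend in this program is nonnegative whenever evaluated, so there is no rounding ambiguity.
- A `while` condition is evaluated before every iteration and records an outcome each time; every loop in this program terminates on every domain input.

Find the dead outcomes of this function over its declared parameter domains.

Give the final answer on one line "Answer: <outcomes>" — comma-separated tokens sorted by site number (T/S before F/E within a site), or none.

running all 96 domain inputs and tallying outcomes:
  reachable outcomes have witnesses, e.g. B1=T (e.g. s=5, t=2, w=1), B1=F (e.g. s=1, t=2, w=1), B2=T (e.g. s=1, t=2, w=1), B2=F (e.g. s=1, t=2, w=1)

Answer: none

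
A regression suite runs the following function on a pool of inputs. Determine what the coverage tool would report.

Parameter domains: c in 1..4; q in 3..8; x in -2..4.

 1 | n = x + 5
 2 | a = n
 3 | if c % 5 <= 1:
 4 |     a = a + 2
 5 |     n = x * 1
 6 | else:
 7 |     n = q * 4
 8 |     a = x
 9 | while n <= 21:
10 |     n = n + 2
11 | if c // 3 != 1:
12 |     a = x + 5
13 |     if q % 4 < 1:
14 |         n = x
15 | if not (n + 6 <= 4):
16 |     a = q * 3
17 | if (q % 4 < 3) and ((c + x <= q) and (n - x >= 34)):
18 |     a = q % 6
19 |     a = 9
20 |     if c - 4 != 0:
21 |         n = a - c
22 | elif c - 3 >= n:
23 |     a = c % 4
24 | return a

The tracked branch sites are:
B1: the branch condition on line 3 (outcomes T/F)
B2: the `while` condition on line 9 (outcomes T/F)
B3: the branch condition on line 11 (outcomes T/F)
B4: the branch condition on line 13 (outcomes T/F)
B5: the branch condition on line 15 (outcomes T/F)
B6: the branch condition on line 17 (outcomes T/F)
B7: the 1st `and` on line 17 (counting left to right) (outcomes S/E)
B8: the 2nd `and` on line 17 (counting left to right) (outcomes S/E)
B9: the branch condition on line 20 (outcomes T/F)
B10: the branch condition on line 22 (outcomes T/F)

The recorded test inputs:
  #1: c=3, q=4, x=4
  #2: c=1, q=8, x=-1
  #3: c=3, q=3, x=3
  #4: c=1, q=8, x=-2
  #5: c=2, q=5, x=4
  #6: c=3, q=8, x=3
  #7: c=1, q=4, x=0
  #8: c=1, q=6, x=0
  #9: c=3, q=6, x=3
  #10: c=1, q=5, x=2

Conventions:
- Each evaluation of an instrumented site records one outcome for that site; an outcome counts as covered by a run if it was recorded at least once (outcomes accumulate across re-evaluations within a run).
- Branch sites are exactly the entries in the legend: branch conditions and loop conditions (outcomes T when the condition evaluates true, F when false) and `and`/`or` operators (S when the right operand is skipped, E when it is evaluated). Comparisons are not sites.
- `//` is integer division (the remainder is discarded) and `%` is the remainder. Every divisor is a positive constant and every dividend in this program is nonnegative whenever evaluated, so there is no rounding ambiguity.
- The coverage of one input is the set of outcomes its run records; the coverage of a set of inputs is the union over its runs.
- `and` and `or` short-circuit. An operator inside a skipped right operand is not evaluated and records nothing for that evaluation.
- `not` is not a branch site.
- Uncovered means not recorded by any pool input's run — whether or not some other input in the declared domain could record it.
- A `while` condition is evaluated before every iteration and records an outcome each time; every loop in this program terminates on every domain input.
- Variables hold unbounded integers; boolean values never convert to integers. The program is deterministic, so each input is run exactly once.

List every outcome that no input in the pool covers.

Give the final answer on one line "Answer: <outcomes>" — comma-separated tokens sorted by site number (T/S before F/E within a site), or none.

test 1 (c=3, q=4, x=4) fires B1->F, B2->T, B2->T, B2->T, B2->F, B3->F, B5->T, B7->E, B8->S, B6->F, B10->F; hits B1=F, B2=T, B2=F, B3=F, B5=T, B6=F, B7=E, B8=S, B10=F
test 2 (c=1, q=8, x=-1) fires B1->T, B2->T, B2->T, B2->T, B2->T, B2->T, B2->T, B2->T, B2->T, B2->T, B2->T, B2->T, B2->T, B2->F, ...; hits B1=T, B2=T, B2=F, B3=T, B4=T, B5=T, B6=F, B7=E, B8=E, B10=F
test 3 (c=3, q=3, x=3) fires B1->F, B2->T, B2->T, B2->T, B2->T, B2->T, B2->F, B3->F, B5->T, B7->S, B6->F, B10->F; hits B1=F, B2=T, B2=F, B3=F, B5=T, B6=F, B7=S, B10=F
test 4 (c=1, q=8, x=-2) fires B1->T, B2->T, B2->T, B2->T, B2->T, B2->T, B2->T, B2->T, B2->T, B2->T, B2->T, B2->T, B2->T, B2->F, ...; hits B1=T, B2=T, B2=F, B3=T, B4=T, B5=F, B6=F, B7=E, B8=E, B10=T
test 5 (c=2, q=5, x=4) fires B1->F, B2->T, B2->F, B3->T, B4->F, B5->T, B7->E, B8->S, B6->F, B10->F; hits B1=F, B2=T, B2=F, B3=T, B4=F, B5=T, B6=F, B7=E, B8=S, B10=F
test 6 (c=3, q=8, x=3) fires B1->F, B2->F, B3->F, B5->T, B7->E, B8->E, B6->F, B10->F; hits B1=F, B2=F, B3=F, B5=T, B6=F, B7=E, B8=E, B10=F
test 7 (c=1, q=4, x=0) fires B1->T, B2->T, B2->T, B2->T, B2->T, B2->T, B2->T, B2->T, B2->T, B2->T, B2->T, B2->T, B2->F, B3->T, ...; hits B1=T, B2=T, B2=F, B3=T, B4=T, B5=T, B6=F, B7=E, B8=E, B10=F
test 8 (c=1, q=6, x=0) fires B1->T, B2->T, B2->T, B2->T, B2->T, B2->T, B2->T, B2->T, B2->T, B2->T, B2->T, B2->T, B2->F, B3->T, ...; hits B1=T, B2=T, B2=F, B3=T, B4=F, B5=T, B6=F, B7=E, B8=E, B10=F
test 9 (c=3, q=6, x=3) fires B1->F, B2->F, B3->F, B5->T, B7->E, B8->E, B6->F, B10->F; hits B1=F, B2=F, B3=F, B5=T, B6=F, B7=E, B8=E, B10=F
test 10 (c=1, q=5, x=2) fires B1->T, B2->T, B2->T, B2->T, B2->T, B2->T, B2->T, B2->T, B2->T, B2->T, B2->T, B2->F, B3->T, B4->F, ...; hits B1=T, B2=T, B2=F, B3=T, B4=F, B5=T, B6=F, B7=E, B8=E, B10=F
union over the pool: B1=T, B1=F, B2=T, B2=F, B3=T, B3=F, B4=T, B4=F, B5=T, B5=F, B6=F, B7=S, B7=E, B8=S, B8=E, B10=T, B10=F
uncovered (3 of 20): B6=T, B9=T, B9=F

Answer: B6=T, B9=T, B9=F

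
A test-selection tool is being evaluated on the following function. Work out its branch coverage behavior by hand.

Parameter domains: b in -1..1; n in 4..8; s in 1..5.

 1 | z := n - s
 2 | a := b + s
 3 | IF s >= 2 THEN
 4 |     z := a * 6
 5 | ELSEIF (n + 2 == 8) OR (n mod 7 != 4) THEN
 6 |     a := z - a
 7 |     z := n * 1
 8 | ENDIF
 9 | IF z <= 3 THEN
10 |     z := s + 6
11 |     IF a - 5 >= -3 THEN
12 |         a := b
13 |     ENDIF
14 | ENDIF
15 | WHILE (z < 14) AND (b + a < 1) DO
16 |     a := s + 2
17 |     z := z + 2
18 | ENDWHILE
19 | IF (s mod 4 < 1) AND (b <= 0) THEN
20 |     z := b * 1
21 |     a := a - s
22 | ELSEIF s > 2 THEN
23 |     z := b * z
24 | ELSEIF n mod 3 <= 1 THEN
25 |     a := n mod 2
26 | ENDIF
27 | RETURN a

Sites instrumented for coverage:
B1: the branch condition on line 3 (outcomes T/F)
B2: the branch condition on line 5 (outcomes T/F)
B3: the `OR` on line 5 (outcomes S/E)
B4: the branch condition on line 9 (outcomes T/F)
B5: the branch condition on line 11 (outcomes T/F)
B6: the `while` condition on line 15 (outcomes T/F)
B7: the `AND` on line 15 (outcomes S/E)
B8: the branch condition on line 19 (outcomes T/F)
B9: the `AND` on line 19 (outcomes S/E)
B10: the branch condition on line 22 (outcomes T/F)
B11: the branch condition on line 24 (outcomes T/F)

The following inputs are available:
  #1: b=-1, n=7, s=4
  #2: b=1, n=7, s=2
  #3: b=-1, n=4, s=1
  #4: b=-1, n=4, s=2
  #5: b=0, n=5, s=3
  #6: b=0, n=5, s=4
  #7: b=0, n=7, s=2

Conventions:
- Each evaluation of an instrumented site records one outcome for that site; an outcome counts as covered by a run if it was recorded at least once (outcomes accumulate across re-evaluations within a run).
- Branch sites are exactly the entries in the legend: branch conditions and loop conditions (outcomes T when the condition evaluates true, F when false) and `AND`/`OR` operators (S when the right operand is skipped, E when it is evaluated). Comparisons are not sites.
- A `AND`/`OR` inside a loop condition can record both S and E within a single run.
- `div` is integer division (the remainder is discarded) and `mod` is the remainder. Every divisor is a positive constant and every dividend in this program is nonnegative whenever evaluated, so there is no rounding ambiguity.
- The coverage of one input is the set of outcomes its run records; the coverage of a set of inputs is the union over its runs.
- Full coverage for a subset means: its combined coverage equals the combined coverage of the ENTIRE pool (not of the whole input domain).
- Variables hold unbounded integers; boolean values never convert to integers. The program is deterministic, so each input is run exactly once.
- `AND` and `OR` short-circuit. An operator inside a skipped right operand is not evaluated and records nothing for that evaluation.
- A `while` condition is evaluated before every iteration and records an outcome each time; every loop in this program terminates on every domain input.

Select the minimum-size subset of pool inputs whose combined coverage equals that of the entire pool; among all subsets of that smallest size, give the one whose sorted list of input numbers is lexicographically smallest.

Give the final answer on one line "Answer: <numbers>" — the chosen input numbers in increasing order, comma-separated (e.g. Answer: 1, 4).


run #1 (b=-1, n=7, s=4) runs B1->T, B4->F, B7->S, B6->F, B9->E, B8->T; records B1=T, B4=F, B6=F, B7=S, B8=T, B9=E
run #2 (b=1, n=7, s=2) runs B1->T, B4->F, B7->S, B6->F, B9->S, B8->F, B10->F, B11->T; records B1=T, B4=F, B6=F, B7=S, B8=F, B9=S, B10=F, B11=T
run #3 (b=-1, n=4, s=1) runs B1->F, B3->E, B2->F, B4->T, B5->F, B7->E, B6->T, B7->E, B6->F, B9->S, B8->F, B10->F, B11->T; records B1=F, B2=F, B3=E, B4=T, B5=F, B6=T, B6=F, B7=E, B8=F, B9=S, B10=F, B11=T
run #4 (b=-1, n=4, s=2) runs B1->T, B4->F, B7->E, B6->T, B7->E, B6->F, B9->S, B8->F, B10->F, B11->T; records B1=T, B4=F, B6=T, B6=F, B7=E, B8=F, B9=S, B10=F, B11=T
run #5 (b=0, n=5, s=3) runs B1->T, B4->F, B7->S, B6->F, B9->S, B8->F, B10->T; records B1=T, B4=F, B6=F, B7=S, B8=F, B9=S, B10=T
run #6 (b=0, n=5, s=4) runs B1->T, B4->F, B7->S, B6->F, B9->E, B8->T; records B1=T, B4=F, B6=F, B7=S, B8=T, B9=E
run #7 (b=0, n=7, s=2) runs B1->T, B4->F, B7->E, B6->F, B9->S, B8->F, B10->F, B11->T; records B1=T, B4=F, B6=F, B7=E, B8=F, B9=S, B10=F, B11=T
union over all inputs: B1=T, B1=F, B2=F, B3=E, B4=T, B4=F, B5=F, B6=T, B6=F, B7=S, B7=E, B8=T, B8=F, B9=S, B9=E, B10=T, B10=F, B11=T (18 outcomes)
size 1 is not enough: best union over all size-1 subsets is 12/18
size 2 is not enough: best union over all size-2 subsets is 17/18
inputs {1, 3, 5} (size 3) cover everything; no size-3 subset with a lexicographically smaller index list covers all 18
Answer: 1, 3, 5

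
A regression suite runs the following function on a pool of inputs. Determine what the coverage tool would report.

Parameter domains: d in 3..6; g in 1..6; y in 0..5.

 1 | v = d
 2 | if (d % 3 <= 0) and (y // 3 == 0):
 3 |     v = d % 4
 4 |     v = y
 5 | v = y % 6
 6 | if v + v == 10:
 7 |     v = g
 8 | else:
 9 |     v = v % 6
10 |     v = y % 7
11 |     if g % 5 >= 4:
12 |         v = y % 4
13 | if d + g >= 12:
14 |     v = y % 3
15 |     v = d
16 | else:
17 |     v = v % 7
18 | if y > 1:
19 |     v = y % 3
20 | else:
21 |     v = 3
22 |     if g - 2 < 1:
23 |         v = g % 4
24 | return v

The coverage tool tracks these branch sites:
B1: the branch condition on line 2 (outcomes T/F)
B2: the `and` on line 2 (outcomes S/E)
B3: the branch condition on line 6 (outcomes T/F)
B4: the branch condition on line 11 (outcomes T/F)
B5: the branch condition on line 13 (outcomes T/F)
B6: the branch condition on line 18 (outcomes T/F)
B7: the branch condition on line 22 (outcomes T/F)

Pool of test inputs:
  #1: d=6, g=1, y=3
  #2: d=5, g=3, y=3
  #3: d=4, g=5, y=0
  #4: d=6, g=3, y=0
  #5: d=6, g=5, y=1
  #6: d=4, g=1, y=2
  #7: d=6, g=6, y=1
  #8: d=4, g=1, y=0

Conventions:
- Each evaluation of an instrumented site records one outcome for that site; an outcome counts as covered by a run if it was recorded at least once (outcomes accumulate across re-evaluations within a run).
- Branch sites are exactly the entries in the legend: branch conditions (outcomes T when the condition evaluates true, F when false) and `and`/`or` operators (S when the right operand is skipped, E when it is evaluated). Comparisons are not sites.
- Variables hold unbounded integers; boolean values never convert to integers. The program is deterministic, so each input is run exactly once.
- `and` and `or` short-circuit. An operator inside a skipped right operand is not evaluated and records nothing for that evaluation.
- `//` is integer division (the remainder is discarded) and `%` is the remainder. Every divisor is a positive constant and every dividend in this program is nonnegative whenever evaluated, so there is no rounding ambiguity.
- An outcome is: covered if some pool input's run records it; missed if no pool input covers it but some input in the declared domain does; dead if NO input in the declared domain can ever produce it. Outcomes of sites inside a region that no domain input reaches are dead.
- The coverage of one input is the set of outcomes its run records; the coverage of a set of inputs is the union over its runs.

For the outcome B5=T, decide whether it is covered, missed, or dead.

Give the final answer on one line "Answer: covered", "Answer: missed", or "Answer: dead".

B5=T is recorded by pool input(s) 7 -> covered

Answer: covered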